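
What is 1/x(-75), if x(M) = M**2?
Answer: 1/5625 ≈ 0.00017778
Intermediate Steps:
1/x(-75) = 1/((-75)**2) = 1/5625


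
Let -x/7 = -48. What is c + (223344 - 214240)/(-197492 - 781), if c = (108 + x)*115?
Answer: 10123810276/198273 ≈ 51060.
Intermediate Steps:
x = 336 (x = -7*(-48) = 336)
c = 51060 (c = (108 + 336)*115 = 444*115 = 51060)
c + (223344 - 214240)/(-197492 - 781) = 51060 + (223344 - 214240)/(-197492 - 781) = 51060 + 9104/(-198273) = 51060 + 9104*(-1/198273) = 51060 - 9104/198273 = 10123810276/198273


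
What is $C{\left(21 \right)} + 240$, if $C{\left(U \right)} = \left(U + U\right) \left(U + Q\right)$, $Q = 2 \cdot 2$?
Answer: $1290$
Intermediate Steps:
$Q = 4$
$C{\left(U \right)} = 2 U \left(4 + U\right)$ ($C{\left(U \right)} = \left(U + U\right) \left(U + 4\right) = 2 U \left(4 + U\right)$)
$C{\left(21 \right)} + 240 = 2 \cdot 21 \left(4 + 21\right) + 240 = 2 \cdot 21 \cdot 25 + 240 = 1050 + 240 = 1290$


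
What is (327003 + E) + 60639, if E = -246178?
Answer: 141464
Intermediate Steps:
(327003 + E) + 60639 = (327003 - 246178) + 60639 = 80825 + 60639 = 141464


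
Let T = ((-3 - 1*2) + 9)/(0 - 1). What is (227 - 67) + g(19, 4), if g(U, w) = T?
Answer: 156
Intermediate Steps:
T = -4 (T = ((-3 - 2) + 9)/(-1) = (-5 + 9)*(-1) = 4*(-1) = -4)
g(U, w) = -4
(227 - 67) + g(19, 4) = (227 - 67) - 4 = 160 - 4 = 156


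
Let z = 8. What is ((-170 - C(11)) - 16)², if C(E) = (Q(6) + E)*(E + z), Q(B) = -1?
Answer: 141376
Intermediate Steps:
C(E) = (-1 + E)*(8 + E) (C(E) = (-1 + E)*(E + 8) = (-1 + E)*(8 + E))
((-170 - C(11)) - 16)² = ((-170 - (-8 + 11² + 7*11)) - 16)² = ((-170 - (-8 + 121 + 77)) - 16)² = ((-170 - 1*190) - 16)² = ((-170 - 190) - 16)² = (-360 - 16)² = (-376)² = 141376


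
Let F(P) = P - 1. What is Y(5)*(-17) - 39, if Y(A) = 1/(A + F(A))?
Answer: -368/9 ≈ -40.889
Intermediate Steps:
F(P) = -1 + P
Y(A) = 1/(-1 + 2*A) (Y(A) = 1/(A + (-1 + A)) = 1/(-1 + 2*A))
Y(5)*(-17) - 39 = -17/(-1 + 2*5) - 39 = -17/(-1 + 10) - 39 = -17/9 - 39 = -368/9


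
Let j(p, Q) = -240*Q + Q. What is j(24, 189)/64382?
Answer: -45171/64382 ≈ -0.70161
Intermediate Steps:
j(p, Q) = -239*Q
j(24, 189)/64382 = -239*189/64382 = -45171*1/64382 = -45171/64382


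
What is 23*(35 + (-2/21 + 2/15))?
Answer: 84617/105 ≈ 805.88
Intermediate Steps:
23*(35 + (-2/21 + 2/15)) = 23*(35 + 4/105) = 23*(3679/105) = 84617/105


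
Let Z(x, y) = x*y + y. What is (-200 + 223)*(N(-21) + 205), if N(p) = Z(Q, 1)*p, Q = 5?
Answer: 1817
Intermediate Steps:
Z(x, y) = y + x*y
N(p) = 6*p (N(p) = (1*(1 + 5))*p = (1*6)*p = 6*p)
(-200 + 223)*(N(-21) + 205) = (-200 + 223)*(6*(-21) + 205) = 23*(-126 + 205) = 23*79 = 1817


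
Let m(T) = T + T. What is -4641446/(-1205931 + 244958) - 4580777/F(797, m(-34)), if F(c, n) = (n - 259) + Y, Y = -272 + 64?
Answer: 41163422333/4804865 ≈ 8567.0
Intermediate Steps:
m(T) = 2*T
Y = -208
F(c, n) = -467 + n (F(c, n) = (n - 259) - 208 = (-259 + n) - 208 = -467 + n)
-4641446/(-1205931 + 244958) - 4580777/F(797, m(-34)) = -4641446/(-1205931 + 244958) - 4580777/(-467 + 2*(-34)) = -4641446/(-960973) - 4580777/(-467 - 68) = -4641446*(-1/960973) - 4580777/(-535) = 4641446/960973 - 4580777*(-1/535) = 4641446/960973 + 42811/5 = 41163422333/4804865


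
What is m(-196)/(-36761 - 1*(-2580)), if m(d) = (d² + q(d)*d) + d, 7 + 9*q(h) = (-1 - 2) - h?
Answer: -14644/14649 ≈ -0.99966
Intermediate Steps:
q(h) = -10/9 - h/9 (q(h) = -7/9 + ((-1 - 2) - h)/9 = -7/9 + (-3 - h)/9 = -7/9 + (-⅓ - h/9) = -10/9 - h/9)
m(d) = d + d² + d*(-10/9 - d/9) (m(d) = (d² + (-10/9 - d/9)*d) + d = (d² + d*(-10/9 - d/9)) + d = d + d² + d*(-10/9 - d/9))
m(-196)/(-36761 - 1*(-2580)) = ((⅑)*(-196)*(-1 + 8*(-196)))/(-36761 - 1*(-2580)) = ((⅑)*(-196)*(-1 - 1568))/(-36761 + 2580) = ((⅑)*(-196)*(-1569))/(-34181) = (102508/3)*(-1/34181) = -14644/14649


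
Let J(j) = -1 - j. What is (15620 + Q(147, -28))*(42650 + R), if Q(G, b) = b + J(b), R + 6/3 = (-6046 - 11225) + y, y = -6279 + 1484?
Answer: 321470258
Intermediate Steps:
y = -4795
R = -22068 (R = -2 + ((-6046 - 11225) - 4795) = -2 + (-17271 - 4795) = -2 - 22066 = -22068)
Q(G, b) = -1 (Q(G, b) = b + (-1 - b) = -1)
(15620 + Q(147, -28))*(42650 + R) = (15620 - 1)*(42650 - 22068) = 15619*20582 = 321470258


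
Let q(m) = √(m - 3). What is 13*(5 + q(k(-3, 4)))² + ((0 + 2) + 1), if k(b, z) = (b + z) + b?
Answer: 263 + 130*I*√5 ≈ 263.0 + 290.69*I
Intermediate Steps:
k(b, z) = z + 2*b
q(m) = √(-3 + m)
13*(5 + q(k(-3, 4)))² + ((0 + 2) + 1) = 13*(5 + √(-3 + (4 + 2*(-3))))² + ((0 + 2) + 1) = 13*(5 + √(-3 + (4 - 6)))² + (2 + 1) = 13*(5 + √(-3 - 2))² + 3 = 13*(5 + √(-5))² + 3 = 13*(5 + I*√5)² + 3 = 3 + 13*(5 + I*√5)²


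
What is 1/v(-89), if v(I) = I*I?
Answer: 1/7921 ≈ 0.00012625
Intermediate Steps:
v(I) = I²
1/v(-89) = 1/((-89)²) = 1/7921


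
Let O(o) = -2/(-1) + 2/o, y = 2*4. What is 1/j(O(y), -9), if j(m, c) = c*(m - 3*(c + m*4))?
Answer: -4/81 ≈ -0.049383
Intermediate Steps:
y = 8
O(o) = 2 + 2/o (O(o) = -2*(-1) + 2/o = 2 + 2/o)
j(m, c) = c*(-11*m - 3*c) (j(m, c) = c*(m - 3*(c + 4*m)) = c*(m + (-12*m - 3*c)) = c*(-11*m - 3*c))
1/j(O(y), -9) = 1/(-1*(-9)*(3*(-9) + 11*(2 + 2/8))) = 1/(-1*(-9)*(-27 + 11*(2 + 2*(1/8)))) = 1/(-1*(-9)*(-27 + 11*(2 + 1/4))) = 1/(-1*(-9)*(-27 + 11*(9/4))) = 1/(-1*(-9)*(-27 + 99/4)) = 1/(-1*(-9)*(-9/4)) = 1/(-81/4) = -4/81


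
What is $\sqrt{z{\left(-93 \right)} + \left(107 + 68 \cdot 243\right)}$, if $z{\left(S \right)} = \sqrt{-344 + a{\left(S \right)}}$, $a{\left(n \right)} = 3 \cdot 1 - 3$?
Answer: $\sqrt{16631 + 2 i \sqrt{86}} \approx 128.96 + 0.0719 i$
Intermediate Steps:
$a{\left(n \right)} = 0$ ($a{\left(n \right)} = 3 - 3 = 0$)
$z{\left(S \right)} = 2 i \sqrt{86}$ ($z{\left(S \right)} = \sqrt{-344 + 0} = \sqrt{-344} = 2 i \sqrt{86}$)
$\sqrt{z{\left(-93 \right)} + \left(107 + 68 \cdot 243\right)} = \sqrt{2 i \sqrt{86} + \left(107 + 68 \cdot 243\right)} = \sqrt{2 i \sqrt{86} + \left(107 + 16524\right)} = \sqrt{2 i \sqrt{86} + 16631} = \sqrt{16631 + 2 i \sqrt{86}}$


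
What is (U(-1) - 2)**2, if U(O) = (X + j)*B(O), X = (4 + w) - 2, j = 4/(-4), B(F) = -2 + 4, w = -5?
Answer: 100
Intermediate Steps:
B(F) = 2
j = -1 (j = 4*(-1/4) = -1)
X = -3 (X = (4 - 5) - 2 = -1 - 2 = -3)
U(O) = -8 (U(O) = (-3 - 1)*2 = -4*2 = -8)
(U(-1) - 2)**2 = (-8 - 2)**2 = (-10)**2 = 100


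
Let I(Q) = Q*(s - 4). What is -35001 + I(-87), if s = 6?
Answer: -35175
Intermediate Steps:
I(Q) = 2*Q (I(Q) = Q*(6 - 4) = Q*2 = 2*Q)
-35001 + I(-87) = -35001 + 2*(-87) = -35001 - 174 = -35175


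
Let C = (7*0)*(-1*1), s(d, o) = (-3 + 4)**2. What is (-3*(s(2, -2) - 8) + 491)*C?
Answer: 0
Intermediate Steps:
s(d, o) = 1 (s(d, o) = 1**2 = 1)
C = 0 (C = 0*(-1) = 0)
(-3*(s(2, -2) - 8) + 491)*C = (-3*(1 - 8) + 491)*0 = (-3*(-7) + 491)*0 = (21 + 491)*0 = 512*0 = 0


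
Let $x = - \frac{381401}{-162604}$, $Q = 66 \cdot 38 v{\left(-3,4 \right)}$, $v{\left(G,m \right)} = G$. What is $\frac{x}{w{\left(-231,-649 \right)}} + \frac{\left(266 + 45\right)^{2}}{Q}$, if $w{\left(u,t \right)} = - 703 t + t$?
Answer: $- \frac{18094161070723}{1407559086648} \approx -12.855$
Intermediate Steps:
$w{\left(u,t \right)} = - 702 t$
$Q = -7524$ ($Q = 66 \cdot 38 \left(-3\right) = 2508 \left(-3\right) = -7524$)
$x = \frac{381401}{162604}$ ($x = \left(-381401\right) \left(- \frac{1}{162604}\right) = \frac{381401}{162604} \approx 2.3456$)
$\frac{x}{w{\left(-231,-649 \right)}} + \frac{\left(266 + 45\right)^{2}}{Q} = \frac{381401}{162604 \left(\left(-702\right) \left(-649\right)\right)} + \frac{\left(266 + 45\right)^{2}}{-7524} = \frac{381401}{162604 \cdot 455598} + 311^{2} \left(- \frac{1}{7524}\right) = \frac{381401}{162604} \cdot \frac{1}{455598} + 96721 \left(- \frac{1}{7524}\right) = \frac{381401}{74082057192} - \frac{96721}{7524} = - \frac{18094161070723}{1407559086648}$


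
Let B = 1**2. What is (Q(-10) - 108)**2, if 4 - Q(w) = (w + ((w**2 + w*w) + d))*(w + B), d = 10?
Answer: 2876416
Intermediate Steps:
B = 1
Q(w) = 4 - (1 + w)*(10 + w + 2*w**2) (Q(w) = 4 - (w + ((w**2 + w*w) + 10))*(w + 1) = 4 - (w + ((w**2 + w**2) + 10))*(1 + w) = 4 - (w + (2*w**2 + 10))*(1 + w) = 4 - (w + (10 + 2*w**2))*(1 + w) = 4 - (10 + w + 2*w**2)*(1 + w) = 4 - (1 + w)*(10 + w + 2*w**2))
(Q(-10) - 108)**2 = ((-6 - 11*(-10) - 3*(-10)**2 - 2*(-10)**3) - 108)**2 = ((-6 + 110 - 3*100 - 2*(-1000)) - 108)**2 = ((-6 + 110 - 300 + 2000) - 108)**2 = (1804 - 108)**2 = 1696**2 = 2876416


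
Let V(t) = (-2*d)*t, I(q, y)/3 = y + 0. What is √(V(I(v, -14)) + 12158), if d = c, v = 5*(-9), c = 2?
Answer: √12326 ≈ 111.02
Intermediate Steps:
v = -45
I(q, y) = 3*y (I(q, y) = 3*(y + 0) = 3*y)
d = 2
V(t) = -4*t (V(t) = (-2*2)*t = -4*t)
√(V(I(v, -14)) + 12158) = √(-12*(-14) + 12158) = √(-4*(-42) + 12158) = √(168 + 12158) = √12326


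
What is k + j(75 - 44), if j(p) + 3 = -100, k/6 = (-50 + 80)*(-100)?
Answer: -18103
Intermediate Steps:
k = -18000 (k = 6*((-50 + 80)*(-100)) = 6*(30*(-100)) = 6*(-3000) = -18000)
j(p) = -103 (j(p) = -3 - 100 = -103)
k + j(75 - 44) = -18000 - 103 = -18103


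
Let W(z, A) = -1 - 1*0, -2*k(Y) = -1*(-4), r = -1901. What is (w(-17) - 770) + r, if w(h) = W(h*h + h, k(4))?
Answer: -2672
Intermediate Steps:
k(Y) = -2 (k(Y) = -(-1)*(-4)/2 = -½*4 = -2)
W(z, A) = -1 (W(z, A) = -1 + 0 = -1)
w(h) = -1
(w(-17) - 770) + r = (-1 - 770) - 1901 = -771 - 1901 = -2672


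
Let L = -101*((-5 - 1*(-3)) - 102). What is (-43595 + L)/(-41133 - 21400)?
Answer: 33091/62533 ≈ 0.52918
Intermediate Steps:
L = 10504 (L = -101*((-5 + 3) - 102) = -101*(-2 - 102) = -101*(-104) = 10504)
(-43595 + L)/(-41133 - 21400) = (-43595 + 10504)/(-41133 - 21400) = -33091/(-62533) = -33091*(-1/62533) = 33091/62533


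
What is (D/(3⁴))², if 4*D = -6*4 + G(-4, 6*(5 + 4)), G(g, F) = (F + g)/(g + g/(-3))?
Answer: 361/20736 ≈ 0.017409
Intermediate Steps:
G(g, F) = 3*(F + g)/(2*g) (G(g, F) = (F + g)/(g + g*(-⅓)) = (F + g)/(g - g/3) = (F + g)/((2*g/3)) = (F + g)*(3/(2*g)) = 3*(F + g)/(2*g))
D = -171/16 (D = (-6*4 + (3/2)*(6*(5 + 4) - 4)/(-4))/4 = (-24 + (3/2)*(-¼)*(6*9 - 4))/4 = (-24 + (3/2)*(-¼)*(54 - 4))/4 = (-24 + (3/2)*(-¼)*50)/4 = (-24 - 75/4)/4 = (¼)*(-171/4) = -171/16 ≈ -10.688)
(D/(3⁴))² = (-171/(16*(3⁴)))² = (-171/16/81)² = (-171/16*1/81)² = (-19/144)² = 361/20736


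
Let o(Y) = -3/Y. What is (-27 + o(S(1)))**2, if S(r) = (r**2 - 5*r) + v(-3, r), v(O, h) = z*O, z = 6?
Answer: 349281/484 ≈ 721.66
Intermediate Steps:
v(O, h) = 6*O
S(r) = -18 + r**2 - 5*r (S(r) = (r**2 - 5*r) + 6*(-3) = (r**2 - 5*r) - 18 = -18 + r**2 - 5*r)
(-27 + o(S(1)))**2 = (-27 - 3/(-18 + 1**2 - 5*1))**2 = (-27 - 3/(-18 + 1 - 5))**2 = (-27 - 3/(-22))**2 = (-27 - 3*(-1/22))**2 = (-27 + 3/22)**2 = (-591/22)**2 = 349281/484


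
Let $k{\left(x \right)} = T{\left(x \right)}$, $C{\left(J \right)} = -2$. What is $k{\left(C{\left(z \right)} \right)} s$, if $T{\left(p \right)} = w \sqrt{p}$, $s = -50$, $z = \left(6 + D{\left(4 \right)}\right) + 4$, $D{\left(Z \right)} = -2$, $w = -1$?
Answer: $50 i \sqrt{2} \approx 70.711 i$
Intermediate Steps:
$z = 8$ ($z = \left(6 - 2\right) + 4 = 4 + 4 = 8$)
$T{\left(p \right)} = - \sqrt{p}$
$k{\left(x \right)} = - \sqrt{x}$
$k{\left(C{\left(z \right)} \right)} s = - \sqrt{-2} \left(-50\right) = - i \sqrt{2} \left(-50\right) = 50 i \sqrt{2}$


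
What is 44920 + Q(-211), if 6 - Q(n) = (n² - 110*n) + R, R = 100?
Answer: -22905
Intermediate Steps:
Q(n) = -94 - n² + 110*n (Q(n) = 6 - ((n² - 110*n) + 100) = 6 - (100 + n² - 110*n) = 6 + (-100 - n² + 110*n) = -94 - n² + 110*n)
44920 + Q(-211) = 44920 + (-94 - 1*(-211)² + 110*(-211)) = 44920 + (-94 - 1*44521 - 23210) = 44920 + (-94 - 44521 - 23210) = 44920 - 67825 = -22905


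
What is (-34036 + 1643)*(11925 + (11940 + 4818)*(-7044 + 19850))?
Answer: -6952019581089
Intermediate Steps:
(-34036 + 1643)*(11925 + (11940 + 4818)*(-7044 + 19850)) = -32393*(11925 + 16758*12806) = -32393*(11925 + 214602948) = -32393*214614873 = -6952019581089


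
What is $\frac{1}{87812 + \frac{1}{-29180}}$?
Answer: $\frac{29180}{2562354159} \approx 1.1388 \cdot 10^{-5}$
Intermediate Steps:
$\frac{1}{87812 + \frac{1}{-29180}} = \frac{1}{87812 - \frac{1}{29180}} = \frac{1}{\frac{2562354159}{29180}} = \frac{29180}{2562354159}$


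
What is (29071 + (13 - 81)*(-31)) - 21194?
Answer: 9985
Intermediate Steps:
(29071 + (13 - 81)*(-31)) - 21194 = (29071 - 68*(-31)) - 21194 = (29071 + 2108) - 21194 = 31179 - 21194 = 9985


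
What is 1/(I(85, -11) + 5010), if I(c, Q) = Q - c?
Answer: 1/4914 ≈ 0.00020350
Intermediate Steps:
1/(I(85, -11) + 5010) = 1/((-11 - 1*85) + 5010) = 1/((-11 - 85) + 5010) = 1/(-96 + 5010) = 1/4914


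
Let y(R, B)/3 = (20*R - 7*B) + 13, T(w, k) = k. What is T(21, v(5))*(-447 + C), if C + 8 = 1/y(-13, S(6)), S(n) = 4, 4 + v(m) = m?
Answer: -375376/825 ≈ -455.00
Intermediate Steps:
v(m) = -4 + m
y(R, B) = 39 - 21*B + 60*R (y(R, B) = 3*((20*R - 7*B) + 13) = 3*((-7*B + 20*R) + 13) = 3*(13 - 7*B + 20*R) = 39 - 21*B + 60*R)
C = -6601/825 (C = -8 + 1/(39 - 21*4 + 60*(-13)) = -8 + 1/(39 - 84 - 780) = -8 + 1/(-825) = -8 - 1/825 = -6601/825 ≈ -8.0012)
T(21, v(5))*(-447 + C) = (-4 + 5)*(-447 - 6601/825) = 1*(-375376/825) = -375376/825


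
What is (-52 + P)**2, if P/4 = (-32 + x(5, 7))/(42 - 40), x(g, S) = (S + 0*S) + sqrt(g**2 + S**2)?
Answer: 10700 - 408*sqrt(74) ≈ 7190.3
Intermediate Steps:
x(g, S) = S + sqrt(S**2 + g**2) (x(g, S) = (S + 0) + sqrt(S**2 + g**2) = S + sqrt(S**2 + g**2))
P = -50 + 2*sqrt(74) (P = 4*((-32 + (7 + sqrt(7**2 + 5**2)))/(42 - 40)) = 4*((-32 + (7 + sqrt(49 + 25)))/2) = 4*((-32 + (7 + sqrt(74)))*(1/2)) = 4*((-25 + sqrt(74))*(1/2)) = 4*(-25/2 + sqrt(74)/2) = -50 + 2*sqrt(74) ≈ -32.795)
(-52 + P)**2 = (-52 + (-50 + 2*sqrt(74)))**2 = (-102 + 2*sqrt(74))**2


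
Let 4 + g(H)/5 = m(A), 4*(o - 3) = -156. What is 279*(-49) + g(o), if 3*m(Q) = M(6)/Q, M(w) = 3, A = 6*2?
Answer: -164287/12 ≈ -13691.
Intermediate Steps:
A = 12
o = -36 (o = 3 + (¼)*(-156) = 3 - 39 = -36)
m(Q) = 1/Q (m(Q) = (3/Q)/3 = 1/Q)
g(H) = -235/12 (g(H) = -20 + 5/12 = -235/12)
279*(-49) + g(o) = 279*(-49) - 235/12 = -13671 - 235/12 = -164287/12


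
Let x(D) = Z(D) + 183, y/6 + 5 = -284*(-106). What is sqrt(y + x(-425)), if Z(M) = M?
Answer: 8*sqrt(2818) ≈ 424.68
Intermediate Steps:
y = 180594 (y = -30 + 6*(-284*(-106)) = -30 + 6*30104 = -30 + 180624 = 180594)
x(D) = 183 + D (x(D) = D + 183 = 183 + D)
sqrt(y + x(-425)) = sqrt(180594 + (183 - 425)) = sqrt(180594 - 242) = sqrt(180352) = 8*sqrt(2818)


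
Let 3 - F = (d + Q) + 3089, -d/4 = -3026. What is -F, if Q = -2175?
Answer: 13015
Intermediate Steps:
d = 12104 (d = -4*(-3026) = 12104)
F = -13015 (F = 3 - ((12104 - 2175) + 3089) = 3 - (9929 + 3089) = 3 - 1*13018 = 3 - 13018 = -13015)
-F = -1*(-13015) = 13015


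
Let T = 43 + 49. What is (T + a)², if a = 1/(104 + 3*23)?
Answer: 253350889/29929 ≈ 8465.1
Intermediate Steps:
a = 1/173 (a = 1/(104 + 69) = 1/173 ≈ 0.0057803)
T = 92
(T + a)² = (92 + 1/173)² = (15917/173)² = 253350889/29929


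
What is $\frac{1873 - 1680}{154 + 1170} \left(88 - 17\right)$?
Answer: $\frac{13703}{1324} \approx 10.35$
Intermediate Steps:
$\frac{1873 - 1680}{154 + 1170} \left(88 - 17\right) = \frac{193}{1324} \cdot 71 = \frac{13703}{1324}$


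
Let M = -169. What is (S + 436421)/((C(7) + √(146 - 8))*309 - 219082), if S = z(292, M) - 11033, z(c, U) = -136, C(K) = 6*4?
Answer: -45005694916/22394659589 - 65701434*√138/22394659589 ≈ -2.0441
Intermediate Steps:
C(K) = 24
S = -11169 (S = -136 - 11033 = -11169)
(S + 436421)/((C(7) + √(146 - 8))*309 - 219082) = (-11169 + 436421)/((24 + √(146 - 8))*309 - 219082) = 425252/((24 + √138)*309 - 219082) = 425252/((7416 + 309*√138) - 219082) = 425252/(-211666 + 309*√138)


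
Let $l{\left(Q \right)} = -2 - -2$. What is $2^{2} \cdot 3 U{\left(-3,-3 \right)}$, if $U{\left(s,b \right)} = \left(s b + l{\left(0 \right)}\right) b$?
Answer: $-324$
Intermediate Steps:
$l{\left(Q \right)} = 0$ ($l{\left(Q \right)} = -2 + 2 = 0$)
$U{\left(s,b \right)} = s b^{2}$ ($U{\left(s,b \right)} = \left(s b + 0\right) b = \left(b s + 0\right) b = b s b = s b^{2}$)
$2^{2} \cdot 3 U{\left(-3,-3 \right)} = 2^{2} \cdot 3 \left(- 3 \left(-3\right)^{2}\right) = 4 \cdot 3 \left(\left(-3\right) 9\right) = 12 \left(-27\right) = -324$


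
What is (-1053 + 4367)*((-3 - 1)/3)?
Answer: -13256/3 ≈ -4418.7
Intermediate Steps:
(-1053 + 4367)*((-3 - 1)/3) = 3314*((⅓)*(-4)) = 3314*(-4/3) = -13256/3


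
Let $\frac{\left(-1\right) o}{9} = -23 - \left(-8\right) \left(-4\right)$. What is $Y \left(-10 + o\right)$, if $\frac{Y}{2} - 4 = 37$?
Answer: $39770$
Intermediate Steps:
$o = 495$ ($o = - 9 \left(-23 - \left(-8\right) \left(-4\right)\right) = - 9 \left(-23 - 32\right) = \left(-9\right) \left(-55\right) = 495$)
$Y = 82$ ($Y = 8 + 2 \cdot 37 = 8 + 74 = 82$)
$Y \left(-10 + o\right) = 82 \left(-10 + 495\right) = 82 \cdot 485 = 39770$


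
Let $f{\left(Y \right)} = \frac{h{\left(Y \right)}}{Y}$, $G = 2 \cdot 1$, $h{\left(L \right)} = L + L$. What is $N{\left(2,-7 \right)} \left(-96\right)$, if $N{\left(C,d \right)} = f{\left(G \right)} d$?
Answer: $1344$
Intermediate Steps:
$h{\left(L \right)} = 2 L$
$G = 2$
$f{\left(Y \right)} = 2$ ($f{\left(Y \right)} = \frac{2 Y}{Y} = 2$)
$N{\left(C,d \right)} = 2 d$
$N{\left(2,-7 \right)} \left(-96\right) = 2 \left(-7\right) \left(-96\right) = \left(-14\right) \left(-96\right) = 1344$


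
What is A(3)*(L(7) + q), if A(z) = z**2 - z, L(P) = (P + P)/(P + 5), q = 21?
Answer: 133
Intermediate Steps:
L(P) = 2*P/(5 + P) (L(P) = (2*P)/(5 + P) = 2*P/(5 + P))
A(3)*(L(7) + q) = (3*(-1 + 3))*(2*7/(5 + 7) + 21) = (3*2)*(2*7/12 + 21) = 6*(2*7*(1/12) + 21) = 6*(7/6 + 21) = 6*(133/6) = 133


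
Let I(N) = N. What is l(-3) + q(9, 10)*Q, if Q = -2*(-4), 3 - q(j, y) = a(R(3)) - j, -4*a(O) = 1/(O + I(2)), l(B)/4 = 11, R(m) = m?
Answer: 702/5 ≈ 140.40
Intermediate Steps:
l(B) = 44 (l(B) = 4*11 = 44)
a(O) = -1/(4*(2 + O)) (a(O) = -1/(4*(O + 2)) = -1/(4*(2 + O)))
q(j, y) = 61/20 + j (q(j, y) = 3 - (-1/(8 + 4*3) - j) = 3 - (-1/(8 + 12) - j) = 3 - (-1/20 - j) = 3 + (1/20 + j) = 61/20 + j)
Q = 8
l(-3) + q(9, 10)*Q = 44 + (61/20 + 9)*8 = 44 + (241/20)*8 = 44 + 482/5 = 702/5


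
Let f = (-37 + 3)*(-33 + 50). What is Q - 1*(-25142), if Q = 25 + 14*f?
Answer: 17075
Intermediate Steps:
f = -578 (f = -34*17 = -578)
Q = -8067 (Q = 25 + 14*(-578) = 25 - 8092 = -8067)
Q - 1*(-25142) = -8067 - 1*(-25142) = -8067 + 25142 = 17075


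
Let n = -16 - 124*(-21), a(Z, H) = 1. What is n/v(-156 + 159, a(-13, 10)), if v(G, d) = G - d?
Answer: 1294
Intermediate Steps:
n = 2588 (n = -16 + 2604 = 2588)
n/v(-156 + 159, a(-13, 10)) = 2588/((-156 + 159) - 1*1) = 2588/(3 - 1) = 2588/2 = 2588*(½) = 1294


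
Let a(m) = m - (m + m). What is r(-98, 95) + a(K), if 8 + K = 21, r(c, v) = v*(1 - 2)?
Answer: -108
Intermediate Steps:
r(c, v) = -v (r(c, v) = v*(-1) = -v)
K = 13 (K = -8 + 21 = 13)
a(m) = -m (a(m) = m - 2*m = -m)
r(-98, 95) + a(K) = -1*95 - 1*13 = -95 - 13 = -108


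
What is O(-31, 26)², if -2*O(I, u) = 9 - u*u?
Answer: 444889/4 ≈ 1.1122e+5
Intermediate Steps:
O(I, u) = -9/2 + u²/2 (O(I, u) = -(9 - u*u)/2 = -(9 - u²)/2 = -9/2 + u²/2)
O(-31, 26)² = (-9/2 + (½)*26²)² = (-9/2 + (½)*676)² = (-9/2 + 338)² = (667/2)² = 444889/4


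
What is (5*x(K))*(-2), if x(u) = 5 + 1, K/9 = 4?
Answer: -60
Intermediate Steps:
K = 36 (K = 9*4 = 36)
x(u) = 6
(5*x(K))*(-2) = (5*6)*(-2) = 30*(-2) = -60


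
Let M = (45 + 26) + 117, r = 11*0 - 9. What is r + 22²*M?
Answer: 90983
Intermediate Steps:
r = -9 (r = 0 - 9 = -9)
M = 188 (M = 71 + 117 = 188)
r + 22²*M = -9 + 22²*188 = -9 + 484*188 = -9 + 90992 = 90983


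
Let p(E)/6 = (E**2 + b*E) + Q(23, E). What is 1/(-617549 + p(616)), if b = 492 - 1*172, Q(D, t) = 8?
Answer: 1/2841955 ≈ 3.5187e-7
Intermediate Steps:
b = 320 (b = 492 - 172 = 320)
p(E) = 48 + 6*E**2 + 1920*E (p(E) = 6*((E**2 + 320*E) + 8) = 6*(8 + E**2 + 320*E) = 48 + 6*E**2 + 1920*E)
1/(-617549 + p(616)) = 1/(-617549 + (48 + 6*616**2 + 1920*616)) = 1/(-617549 + (48 + 6*379456 + 1182720)) = 1/(-617549 + (48 + 2276736 + 1182720)) = 1/(-617549 + 3459504) = 1/2841955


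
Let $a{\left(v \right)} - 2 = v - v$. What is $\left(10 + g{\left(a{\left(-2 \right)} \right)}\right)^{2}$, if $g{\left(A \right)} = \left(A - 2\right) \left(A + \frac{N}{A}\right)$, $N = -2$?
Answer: $100$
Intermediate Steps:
$a{\left(v \right)} = 2$ ($a{\left(v \right)} = 2 + \left(v - v\right) = 2 + 0 = 2$)
$g{\left(A \right)} = \left(-2 + A\right) \left(A - \frac{2}{A}\right)$ ($g{\left(A \right)} = \left(A - 2\right) \left(A - \frac{2}{A}\right) = \left(-2 + A\right) \left(A - \frac{2}{A}\right)$)
$\left(10 + g{\left(a{\left(-2 \right)} \right)}\right)^{2} = \left(10 + \left(-2 + 2^{2} - 4 + \frac{4}{2}\right)\right)^{2} = \left(10 + \left(-2 + 4 - 4 + 4 \cdot \frac{1}{2}\right)\right)^{2} = \left(10 + \left(-2 + 4 - 4 + 2\right)\right)^{2} = \left(10 + 0\right)^{2} = 10^{2} = 100$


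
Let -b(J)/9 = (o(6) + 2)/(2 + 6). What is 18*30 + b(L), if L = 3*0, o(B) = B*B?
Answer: 1989/4 ≈ 497.25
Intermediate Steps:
o(B) = B²
L = 0
b(J) = -171/4 (b(J) = -9*(6² + 2)/(2 + 6) = -9*(36 + 2)/8 = -342/8 = -9*19/4 = -171/4)
18*30 + b(L) = 18*30 - 171/4 = 540 - 171/4 = 1989/4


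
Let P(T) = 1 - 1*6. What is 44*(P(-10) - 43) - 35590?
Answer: -37702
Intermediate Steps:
P(T) = -5 (P(T) = 1 - 6 = -5)
44*(P(-10) - 43) - 35590 = 44*(-5 - 43) - 35590 = 44*(-48) - 35590 = -2112 - 35590 = -37702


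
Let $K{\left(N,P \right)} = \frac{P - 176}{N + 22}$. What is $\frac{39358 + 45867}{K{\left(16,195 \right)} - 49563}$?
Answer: $- \frac{6818}{3965} \approx -1.7195$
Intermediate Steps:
$K{\left(N,P \right)} = \frac{-176 + P}{22 + N}$
$\frac{39358 + 45867}{K{\left(16,195 \right)} - 49563} = \frac{39358 + 45867}{\frac{-176 + 195}{22 + 16} - 49563} = \frac{85225}{\frac{1}{38} \cdot 19 - 49563} = \frac{85225}{\frac{1}{2} - 49563} = \frac{85225}{- \frac{99125}{2}} = 85225 \left(- \frac{2}{99125}\right) = - \frac{6818}{3965}$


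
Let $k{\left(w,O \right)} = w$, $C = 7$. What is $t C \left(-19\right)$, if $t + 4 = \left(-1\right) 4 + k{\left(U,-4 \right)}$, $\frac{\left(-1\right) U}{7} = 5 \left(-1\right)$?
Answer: $-3591$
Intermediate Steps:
$U = 35$ ($U = - 7 \cdot 5 \left(-1\right) = \left(-7\right) \left(-5\right) = 35$)
$t = 27$ ($t = -4 + \left(\left(-1\right) 4 + 35\right) = -4 + \left(-4 + 35\right) = -4 + 31 = 27$)
$t C \left(-19\right) = 27 \cdot 7 \left(-19\right) = 27 \left(-133\right) = -3591$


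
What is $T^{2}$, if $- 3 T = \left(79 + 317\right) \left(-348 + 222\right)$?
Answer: $276623424$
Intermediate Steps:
$T = 16632$ ($T = - \frac{\left(79 + 317\right) \left(-348 + 222\right)}{3} = - \frac{396 \left(-126\right)}{3} = \left(- \frac{1}{3}\right) \left(-49896\right) = 16632$)
$T^{2} = 16632^{2} = 276623424$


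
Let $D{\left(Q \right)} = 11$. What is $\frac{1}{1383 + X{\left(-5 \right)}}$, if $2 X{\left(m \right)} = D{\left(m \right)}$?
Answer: $\frac{2}{2777} \approx 0.0007202$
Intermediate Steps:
$X{\left(m \right)} = \frac{11}{2}$ ($X{\left(m \right)} = \frac{1}{2} \cdot 11 = \frac{11}{2}$)
$\frac{1}{1383 + X{\left(-5 \right)}} = \frac{1}{1383 + \frac{11}{2}} = \frac{1}{\frac{2777}{2}} = \frac{2}{2777}$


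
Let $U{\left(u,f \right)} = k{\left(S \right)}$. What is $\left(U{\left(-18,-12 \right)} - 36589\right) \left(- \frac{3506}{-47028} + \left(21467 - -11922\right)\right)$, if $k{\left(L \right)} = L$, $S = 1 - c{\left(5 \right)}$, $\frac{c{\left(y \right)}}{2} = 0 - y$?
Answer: $- \frac{14358889574011}{11757} \approx -1.2213 \cdot 10^{9}$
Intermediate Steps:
$c{\left(y \right)} = - 2 y$ ($c{\left(y \right)} = 2 \left(0 - y\right) = 2 \left(- y\right) = - 2 y$)
$S = 11$ ($S = 1 - \left(-2\right) 5 = 1 - -10 = 1 + 10 = 11$)
$U{\left(u,f \right)} = 11$
$\left(U{\left(-18,-12 \right)} - 36589\right) \left(- \frac{3506}{-47028} + \left(21467 - -11922\right)\right) = \left(11 - 36589\right) \left(- \frac{3506}{-47028} + \left(21467 - -11922\right)\right) = - 36578 \left(\left(-3506\right) \left(- \frac{1}{47028}\right) + \left(21467 + 11922\right)\right) = - 36578 \left(\frac{1753}{23514} + 33389\right) = \left(-36578\right) \frac{785110699}{23514} = - \frac{14358889574011}{11757}$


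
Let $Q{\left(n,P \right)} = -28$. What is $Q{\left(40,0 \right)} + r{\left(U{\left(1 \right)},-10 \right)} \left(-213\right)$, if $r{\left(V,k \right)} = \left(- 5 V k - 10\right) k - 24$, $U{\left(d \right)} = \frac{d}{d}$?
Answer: $90284$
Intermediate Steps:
$U{\left(d \right)} = 1$
$r{\left(V,k \right)} = -24 + k \left(-10 - 5 V k\right)$ ($r{\left(V,k \right)} = \left(- 5 V k - 10\right) k - 24 = \left(-10 - 5 V k\right) k - 24 = k \left(-10 - 5 V k\right) - 24 = -24 + k \left(-10 - 5 V k\right)$)
$Q{\left(40,0 \right)} + r{\left(U{\left(1 \right)},-10 \right)} \left(-213\right) = -28 + \left(-24 - -100 - 5 \left(-10\right)^{2}\right) \left(-213\right) = -28 + \left(-24 + 100 - 5 \cdot 100\right) \left(-213\right) = -28 + \left(-24 + 100 - 500\right) \left(-213\right) = -28 - -90312 = -28 + 90312 = 90284$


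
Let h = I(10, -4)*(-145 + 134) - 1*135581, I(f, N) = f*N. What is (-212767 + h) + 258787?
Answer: -89121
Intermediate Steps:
I(f, N) = N*f
h = -135141 (h = (-4*10)*(-145 + 134) - 1*135581 = -40*(-11) - 135581 = 440 - 135581 = -135141)
(-212767 + h) + 258787 = (-212767 - 135141) + 258787 = -347908 + 258787 = -89121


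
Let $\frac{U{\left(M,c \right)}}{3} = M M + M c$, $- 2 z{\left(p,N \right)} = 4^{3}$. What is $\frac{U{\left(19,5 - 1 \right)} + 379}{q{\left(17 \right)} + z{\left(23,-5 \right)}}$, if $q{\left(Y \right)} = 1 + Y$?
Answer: $- \frac{845}{7} \approx -120.71$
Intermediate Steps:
$z{\left(p,N \right)} = -32$ ($z{\left(p,N \right)} = - \frac{4^{3}}{2} = \left(- \frac{1}{2}\right) 64 = -32$)
$U{\left(M,c \right)} = 3 M^{2} + 3 M c$ ($U{\left(M,c \right)} = 3 \left(M M + M c\right) = 3 \left(M^{2} + M c\right) = 3 M^{2} + 3 M c$)
$\frac{U{\left(19,5 - 1 \right)} + 379}{q{\left(17 \right)} + z{\left(23,-5 \right)}} = \frac{3 \cdot 19 \left(19 + \left(5 - 1\right)\right) + 379}{\left(1 + 17\right) - 32} = \frac{3 \cdot 19 \left(19 + \left(5 - 1\right)\right) + 379}{18 - 32} = \frac{3 \cdot 19 \left(19 + 4\right) + 379}{-14} = \left(3 \cdot 19 \cdot 23 + 379\right) \left(- \frac{1}{14}\right) = \left(1311 + 379\right) \left(- \frac{1}{14}\right) = 1690 \left(- \frac{1}{14}\right) = - \frac{845}{7}$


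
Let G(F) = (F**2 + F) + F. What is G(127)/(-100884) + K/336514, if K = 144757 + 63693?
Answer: 2586026823/5658146396 ≈ 0.45705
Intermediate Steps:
G(F) = F**2 + 2*F (G(F) = (F + F**2) + F = F**2 + 2*F)
K = 208450
G(127)/(-100884) + K/336514 = (127*(2 + 127))/(-100884) + 208450/336514 = (127*129)*(-1/100884) + 208450*(1/336514) = 16383*(-1/100884) + 104225/168257 = -5461/33628 + 104225/168257 = 2586026823/5658146396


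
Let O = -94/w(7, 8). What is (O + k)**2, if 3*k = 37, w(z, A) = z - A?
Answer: 101761/9 ≈ 11307.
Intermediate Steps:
k = 37/3 (k = (1/3)*37 = 37/3 ≈ 12.333)
O = 94 (O = -94/(7 - 1*8) = -94/(7 - 8) = -94/(-1) = -94*(-1) = 94)
(O + k)**2 = (94 + 37/3)**2 = (319/3)**2 = 101761/9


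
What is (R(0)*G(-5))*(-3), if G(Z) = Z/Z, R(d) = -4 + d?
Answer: 12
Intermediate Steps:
G(Z) = 1
(R(0)*G(-5))*(-3) = ((-4 + 0)*1)*(-3) = -4*1*(-3) = -4*(-3) = 12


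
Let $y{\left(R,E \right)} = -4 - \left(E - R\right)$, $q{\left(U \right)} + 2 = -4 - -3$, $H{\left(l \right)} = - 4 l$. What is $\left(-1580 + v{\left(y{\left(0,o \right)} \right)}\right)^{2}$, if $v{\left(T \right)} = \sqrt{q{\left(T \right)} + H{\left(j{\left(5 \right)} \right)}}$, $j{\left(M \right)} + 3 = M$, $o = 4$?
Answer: $\left(1580 - i \sqrt{11}\right)^{2} \approx 2.4964 \cdot 10^{6} - 1.048 \cdot 10^{4} i$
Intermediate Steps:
$j{\left(M \right)} = -3 + M$
$q{\left(U \right)} = -3$ ($q{\left(U \right)} = -2 - 1 = -3$)
$y{\left(R,E \right)} = -4 + R - E$
$v{\left(T \right)} = i \sqrt{11}$ ($v{\left(T \right)} = \sqrt{-3 - 4 \left(-3 + 5\right)} = \sqrt{-3 - 8} = \sqrt{-11} = i \sqrt{11}$)
$\left(-1580 + v{\left(y{\left(0,o \right)} \right)}\right)^{2} = \left(-1580 + i \sqrt{11}\right)^{2}$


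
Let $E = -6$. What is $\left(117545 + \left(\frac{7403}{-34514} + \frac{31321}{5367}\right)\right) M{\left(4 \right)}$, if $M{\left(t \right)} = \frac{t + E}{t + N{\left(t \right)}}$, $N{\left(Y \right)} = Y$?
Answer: $- \frac{21774681894803}{740946552} \approx -29388.0$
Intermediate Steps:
$M{\left(t \right)} = \frac{-6 + t}{2 t}$ ($M{\left(t \right)} = \frac{t - 6}{t + t} = \frac{-6 + t}{2 t}$)
$\left(117545 + \left(\frac{7403}{-34514} + \frac{31321}{5367}\right)\right) M{\left(4 \right)} = \left(117545 + \left(\frac{7403}{-34514} + \frac{31321}{5367}\right)\right) \frac{-6 + 4}{2 \cdot 4} = \left(117545 + \left(7403 \left(- \frac{1}{34514}\right) + 31321 \cdot \frac{1}{5367}\right)\right) \frac{1}{2} \cdot \frac{1}{4} \left(-2\right) = \left(117545 + \left(- \frac{7403}{34514} + \frac{31321}{5367}\right)\right) \left(- \frac{1}{4}\right) = \left(117545 + \frac{1041281093}{185236638}\right) \left(- \frac{1}{4}\right) = \frac{21774681894803}{185236638} \left(- \frac{1}{4}\right) = - \frac{21774681894803}{740946552}$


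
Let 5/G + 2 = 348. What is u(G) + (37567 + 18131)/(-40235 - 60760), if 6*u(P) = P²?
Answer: -13335041911/24181434840 ≈ -0.55146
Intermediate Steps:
G = 5/346 (G = 5/(-2 + 348) = 5/346 ≈ 0.014451)
u(P) = P²/6
u(G) + (37567 + 18131)/(-40235 - 60760) = (5/346)²/6 + (37567 + 18131)/(-40235 - 60760) = (⅙)*(25/119716) + 55698/(-100995) = 25/718296 + 55698*(-1/100995) = 25/718296 - 18566/33665 = -13335041911/24181434840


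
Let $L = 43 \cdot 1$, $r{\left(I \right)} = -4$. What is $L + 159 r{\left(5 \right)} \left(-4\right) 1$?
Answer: $2587$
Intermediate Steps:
$L = 43$
$L + 159 r{\left(5 \right)} \left(-4\right) 1 = 43 + 159 \left(-4\right) \left(-4\right) 1 = 43 + 159 \cdot 16 \cdot 1 = 43 + 159 \cdot 16 = 43 + 2544 = 2587$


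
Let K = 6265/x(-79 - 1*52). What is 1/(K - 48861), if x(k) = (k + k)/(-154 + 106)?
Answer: -131/6250431 ≈ -2.0959e-5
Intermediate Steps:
x(k) = -k/24 (x(k) = (2*k)/(-48) = (2*k)*(-1/48) = -k/24)
K = 150360/131 (K = 6265/((-(-79 - 1*52)/24)) = 6265/((-(-79 - 52)/24)) = 6265/((-1/24*(-131))) = 6265/(131/24) = 6265*(24/131) = 150360/131 ≈ 1147.8)
1/(K - 48861) = 1/(150360/131 - 48861) = 1/(-6250431/131) = -131/6250431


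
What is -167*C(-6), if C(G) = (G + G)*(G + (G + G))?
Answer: -36072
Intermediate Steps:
C(G) = 6*G**2 (C(G) = (2*G)*(G + 2*G) = (2*G)*(3*G) = 6*G**2)
-167*C(-6) = -1002*(-6)**2 = -1002*36 = -167*216 = -36072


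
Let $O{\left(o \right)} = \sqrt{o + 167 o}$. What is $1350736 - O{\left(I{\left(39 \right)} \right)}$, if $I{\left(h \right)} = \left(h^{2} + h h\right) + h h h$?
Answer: $1350736 - 78 \sqrt{1722} \approx 1.3475 \cdot 10^{6}$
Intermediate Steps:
$I{\left(h \right)} = h^{3} + 2 h^{2}$ ($I{\left(h \right)} = \left(h^{2} + h^{2}\right) + h^{2} h = 2 h^{2} + h^{3} = h^{3} + 2 h^{2}$)
$O{\left(o \right)} = 2 \sqrt{42} \sqrt{o}$ ($O{\left(o \right)} = \sqrt{168 o} = 2 \sqrt{42} \sqrt{o}$)
$1350736 - O{\left(I{\left(39 \right)} \right)} = 1350736 - 2 \sqrt{42} \sqrt{39^{2} \left(2 + 39\right)} = 1350736 - 2 \sqrt{42} \sqrt{1521 \cdot 41} = 1350736 - 2 \sqrt{42} \sqrt{62361} = 1350736 - 2 \sqrt{42} \cdot 39 \sqrt{41} = 1350736 - 78 \sqrt{1722}$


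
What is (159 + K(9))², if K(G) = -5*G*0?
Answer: 25281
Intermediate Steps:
K(G) = 0
(159 + K(9))² = (159 + 0)² = 159² = 25281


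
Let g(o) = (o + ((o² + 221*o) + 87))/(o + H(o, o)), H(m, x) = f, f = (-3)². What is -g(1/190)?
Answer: -3182881/325090 ≈ -9.7908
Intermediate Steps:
f = 9
H(m, x) = 9
g(o) = (87 + o² + 222*o)/(9 + o) (g(o) = (o + ((o² + 221*o) + 87))/(o + 9) = (o + (87 + o² + 221*o))/(9 + o) = (87 + o² + 222*o)/(9 + o))
-g(1/190) = -(87 + (1/190)² + 222/190)/(9 + 1/190) = -(87 + (1/190)² + 222*(1/190))/(9 + 1/190) = -(87 + 1/36100 + 111/95)/1711/190 = -190*3182881/(1711*36100) = -1*3182881/325090 = -3182881/325090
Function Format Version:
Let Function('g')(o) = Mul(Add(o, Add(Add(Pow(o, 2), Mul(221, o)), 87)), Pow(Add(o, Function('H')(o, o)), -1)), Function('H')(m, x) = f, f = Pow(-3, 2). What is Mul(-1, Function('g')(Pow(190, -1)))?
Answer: Rational(-3182881, 325090) ≈ -9.7908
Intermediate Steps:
f = 9
Function('H')(m, x) = 9
Function('g')(o) = Mul(Pow(Add(9, o), -1), Add(87, Pow(o, 2), Mul(222, o))) (Function('g')(o) = Mul(Add(o, Add(Add(Pow(o, 2), Mul(221, o)), 87)), Pow(Add(o, 9), -1)) = Mul(Add(o, Add(87, Pow(o, 2), Mul(221, o))), Pow(Add(9, o), -1)) = Mul(Add(87, Pow(o, 2), Mul(222, o)), Pow(Add(9, o), -1)) = Mul(Pow(Add(9, o), -1), Add(87, Pow(o, 2), Mul(222, o))))
Mul(-1, Function('g')(Pow(190, -1))) = Mul(-1, Mul(Pow(Add(9, Pow(190, -1)), -1), Add(87, Pow(Pow(190, -1), 2), Mul(222, Pow(190, -1))))) = Mul(-1, Mul(Pow(Add(9, Rational(1, 190)), -1), Add(87, Pow(Rational(1, 190), 2), Mul(222, Rational(1, 190))))) = Mul(-1, Mul(Pow(Rational(1711, 190), -1), Add(87, Rational(1, 36100), Rational(111, 95)))) = Mul(-1, Mul(Rational(190, 1711), Rational(3182881, 36100))) = Mul(-1, Rational(3182881, 325090)) = Rational(-3182881, 325090)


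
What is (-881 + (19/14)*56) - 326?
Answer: -1131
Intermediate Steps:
(-881 + (19/14)*56) - 326 = (-881 + 76) - 326 = -805 - 326 = -1131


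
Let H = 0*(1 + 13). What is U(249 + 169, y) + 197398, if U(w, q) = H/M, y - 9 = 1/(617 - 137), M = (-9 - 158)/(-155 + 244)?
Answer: 197398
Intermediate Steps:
H = 0 (H = 0*14 = 0)
M = -167/89 ≈ -1.8764
y = 4321/480 (y = 9 + 1/(617 - 137) = 9 + 1/480 = 4321/480 ≈ 9.0021)
U(w, q) = 0 (U(w, q) = 0/(-167/89) = 0*(-89/167) = 0)
U(249 + 169, y) + 197398 = 0 + 197398 = 197398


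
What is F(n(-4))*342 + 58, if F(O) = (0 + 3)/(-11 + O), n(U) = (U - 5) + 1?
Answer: 4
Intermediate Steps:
n(U) = -4 + U (n(U) = (-5 + U) + 1 = -4 + U)
F(O) = 3/(-11 + O)
F(n(-4))*342 + 58 = (3/(-11 + (-4 - 4)))*342 + 58 = (3/(-11 - 8))*342 + 58 = (3/(-19))*342 + 58 = (3*(-1/19))*342 + 58 = -3/19*342 + 58 = -54 + 58 = 4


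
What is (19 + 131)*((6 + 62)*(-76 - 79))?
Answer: -1581000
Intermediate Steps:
(19 + 131)*((6 + 62)*(-76 - 79)) = 150*(68*(-155)) = 150*(-10540) = -1581000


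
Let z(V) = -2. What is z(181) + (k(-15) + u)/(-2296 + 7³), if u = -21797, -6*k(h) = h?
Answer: 5111/558 ≈ 9.1595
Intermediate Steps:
k(h) = -h/6
z(181) + (k(-15) + u)/(-2296 + 7³) = -2 + (-⅙*(-15) - 21797)/(-2296 + 7³) = -2 + (5/2 - 21797)/(-2296 + 343) = -2 - 43589/2/(-1953) = -2 - 43589/2*(-1/1953) = -2 + 6227/558 = 5111/558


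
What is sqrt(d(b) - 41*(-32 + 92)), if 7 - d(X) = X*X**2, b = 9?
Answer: I*sqrt(3182) ≈ 56.409*I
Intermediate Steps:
d(X) = 7 - X**3 (d(X) = 7 - X*X**2 = 7 - X**3)
sqrt(d(b) - 41*(-32 + 92)) = sqrt((7 - 1*9**3) - 41*(-32 + 92)) = sqrt((7 - 1*729) - 41*60) = sqrt((7 - 729) - 2460) = sqrt(-722 - 2460) = sqrt(-3182) = I*sqrt(3182)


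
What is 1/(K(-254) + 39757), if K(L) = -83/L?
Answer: 254/10098361 ≈ 2.5153e-5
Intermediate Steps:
1/(K(-254) + 39757) = 1/(-83/(-254) + 39757) = 1/(-83*(-1/254) + 39757) = 1/(83/254 + 39757) = 1/(10098361/254) = 254/10098361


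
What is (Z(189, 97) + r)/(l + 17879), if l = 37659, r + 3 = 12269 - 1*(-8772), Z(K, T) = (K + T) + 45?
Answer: 21369/55538 ≈ 0.38476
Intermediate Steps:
Z(K, T) = 45 + K + T
r = 21038 (r = -3 + (12269 - 1*(-8772)) = -3 + (12269 + 8772) = -3 + 21041 = 21038)
(Z(189, 97) + r)/(l + 17879) = ((45 + 189 + 97) + 21038)/(37659 + 17879) = (331 + 21038)/55538 = 21369*(1/55538) = 21369/55538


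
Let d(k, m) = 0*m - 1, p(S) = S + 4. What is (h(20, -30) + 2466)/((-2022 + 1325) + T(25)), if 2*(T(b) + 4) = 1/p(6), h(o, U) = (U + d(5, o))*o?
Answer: -36920/14019 ≈ -2.6336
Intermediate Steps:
p(S) = 4 + S
d(k, m) = -1 (d(k, m) = 0 - 1 = -1)
h(o, U) = o*(-1 + U) (h(o, U) = (U - 1)*o = (-1 + U)*o = o*(-1 + U))
T(b) = -79/20 (T(b) = -4 + 1/(2*(4 + 6)) = -4 + (½)/10 = -4 + (½)*(⅒) = -4 + 1/20 = -79/20)
(h(20, -30) + 2466)/((-2022 + 1325) + T(25)) = (20*(-1 - 30) + 2466)/((-2022 + 1325) - 79/20) = (20*(-31) + 2466)/(-697 - 79/20) = (-620 + 2466)/(-14019/20) = 1846*(-20/14019) = -36920/14019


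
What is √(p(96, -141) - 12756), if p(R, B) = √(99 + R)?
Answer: √(-12756 + √195) ≈ 112.88*I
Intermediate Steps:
√(p(96, -141) - 12756) = √(√(99 + 96) - 12756) = √(√195 - 12756) = √(-12756 + √195)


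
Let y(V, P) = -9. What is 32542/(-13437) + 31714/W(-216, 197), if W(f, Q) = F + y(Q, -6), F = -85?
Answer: -214599983/631539 ≈ -339.80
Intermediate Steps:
W(f, Q) = -94 (W(f, Q) = -85 - 9 = -94)
32542/(-13437) + 31714/W(-216, 197) = 32542/(-13437) + 31714/(-94) = 32542*(-1/13437) + 31714*(-1/94) = -32542/13437 - 15857/47 = -214599983/631539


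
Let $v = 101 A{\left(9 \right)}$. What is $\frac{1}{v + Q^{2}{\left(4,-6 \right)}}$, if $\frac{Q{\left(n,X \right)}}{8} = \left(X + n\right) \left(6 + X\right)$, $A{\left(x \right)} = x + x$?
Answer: $\frac{1}{1818} \approx 0.00055005$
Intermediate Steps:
$A{\left(x \right)} = 2 x$
$Q{\left(n,X \right)} = 8 \left(6 + X\right) \left(X + n\right)$ ($Q{\left(n,X \right)} = 8 \left(X + n\right) \left(6 + X\right) = 8 \left(6 + X\right) \left(X + n\right)$)
$v = 1818$ ($v = 101 \cdot 2 \cdot 9 = 101 \cdot 18 = 1818$)
$\frac{1}{v + Q^{2}{\left(4,-6 \right)}} = \frac{1}{1818 + \left(8 \left(-6\right)^{2} + 48 \left(-6\right) + 48 \cdot 4 + 8 \left(-6\right) 4\right)^{2}} = \frac{1}{1818 + \left(8 \cdot 36 - 288 + 192 - 192\right)^{2}} = \frac{1}{1818 + \left(288 - 288 + 192 - 192\right)^{2}} = \frac{1}{1818 + 0^{2}} = \frac{1}{1818 + 0} = \frac{1}{1818}$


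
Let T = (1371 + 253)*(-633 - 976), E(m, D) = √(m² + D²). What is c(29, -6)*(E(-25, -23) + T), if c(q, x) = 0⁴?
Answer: 0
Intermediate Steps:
c(q, x) = 0
E(m, D) = √(D² + m²)
T = -2613016 (T = 1624*(-1609) = -2613016)
c(29, -6)*(E(-25, -23) + T) = 0*(√((-23)² + (-25)²) - 2613016) = 0*(√(529 + 625) - 2613016) = 0*(√1154 - 2613016) = 0*(-2613016 + √1154) = 0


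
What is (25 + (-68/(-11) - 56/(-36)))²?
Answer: 10504081/9801 ≈ 1071.7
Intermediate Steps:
(25 + (-68/(-11) - 56/(-36)))² = (25 + (-68*(-1/11) - 56*(-1/36)))² = (25 + (68/11 + 14/9))² = (25 + 766/99)² = (3241/99)² = 10504081/9801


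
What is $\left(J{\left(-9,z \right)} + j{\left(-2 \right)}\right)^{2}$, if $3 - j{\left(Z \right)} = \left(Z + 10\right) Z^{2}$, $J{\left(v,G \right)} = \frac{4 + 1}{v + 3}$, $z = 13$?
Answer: $\frac{32041}{36} \approx 890.03$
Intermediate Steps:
$J{\left(v,G \right)} = \frac{5}{3 + v}$
$j{\left(Z \right)} = 3 - Z^{2} \left(10 + Z\right)$ ($j{\left(Z \right)} = 3 - \left(Z + 10\right) Z^{2} = 3 - \left(10 + Z\right) Z^{2} = 3 - Z^{2} \left(10 + Z\right)$)
$\left(J{\left(-9,z \right)} + j{\left(-2 \right)}\right)^{2} = \left(\frac{5}{3 - 9} - \left(-11 + 40\right)\right)^{2} = \left(\frac{5}{-6} - 29\right)^{2} = \left(5 \left(- \frac{1}{6}\right) + \left(3 + 8 - 40\right)\right)^{2} = \left(- \frac{5}{6} - 29\right)^{2} = \left(- \frac{179}{6}\right)^{2} = \frac{32041}{36}$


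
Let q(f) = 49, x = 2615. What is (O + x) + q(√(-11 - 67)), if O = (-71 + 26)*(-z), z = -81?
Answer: -981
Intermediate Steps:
O = -3645 (O = (-71 + 26)*(-1*(-81)) = -45*81 = -3645)
(O + x) + q(√(-11 - 67)) = (-3645 + 2615) + 49 = -1030 + 49 = -981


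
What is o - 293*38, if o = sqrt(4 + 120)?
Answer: -11134 + 2*sqrt(31) ≈ -11123.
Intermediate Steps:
o = 2*sqrt(31) (o = sqrt(124) = 2*sqrt(31) ≈ 11.136)
o - 293*38 = 2*sqrt(31) - 293*38 = 2*sqrt(31) - 11134 = -11134 + 2*sqrt(31)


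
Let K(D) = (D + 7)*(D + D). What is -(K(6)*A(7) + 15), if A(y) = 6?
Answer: -951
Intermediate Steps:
K(D) = 2*D*(7 + D) (K(D) = (7 + D)*(2*D) = 2*D*(7 + D))
-(K(6)*A(7) + 15) = -((2*6*(7 + 6))*6 + 15) = -((2*6*13)*6 + 15) = -(156*6 + 15) = -(936 + 15) = -1*951 = -951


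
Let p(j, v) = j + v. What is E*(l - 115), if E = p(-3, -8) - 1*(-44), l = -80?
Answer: -6435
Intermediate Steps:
E = 33 (E = (-3 - 8) - 1*(-44) = -11 + 44 = 33)
E*(l - 115) = 33*(-80 - 115) = 33*(-195) = -6435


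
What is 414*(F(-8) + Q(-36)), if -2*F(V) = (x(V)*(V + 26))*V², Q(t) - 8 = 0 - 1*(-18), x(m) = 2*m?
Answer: 3826188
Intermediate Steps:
Q(t) = 26 (Q(t) = 8 + (0 - 1*(-18)) = 8 + (0 + 18) = 8 + 18 = 26)
F(V) = -V³*(26 + V) (F(V) = -(2*V)*(V + 26)*V²/2 = -(2*V)*(26 + V)*V²/2 = -2*V*(26 + V)*V²/2 = -V³*(26 + V))
414*(F(-8) + Q(-36)) = 414*((-8)³*(-26 - 1*(-8)) + 26) = 414*(-512*(-26 + 8) + 26) = 414*(-512*(-18) + 26) = 414*(9216 + 26) = 414*9242 = 3826188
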